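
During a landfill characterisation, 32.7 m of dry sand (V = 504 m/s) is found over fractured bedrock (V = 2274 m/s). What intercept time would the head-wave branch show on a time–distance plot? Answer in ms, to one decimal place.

tᵢ = 2h·√(V₂²−V₁²)/(V₁V₂).
√(V₂²−V₁²) = √(2274²−504²) = 2217.4 m/s.
tᵢ = 2·32.7·2217.4/(504·2274) = 0.12653 s.

126.5 ms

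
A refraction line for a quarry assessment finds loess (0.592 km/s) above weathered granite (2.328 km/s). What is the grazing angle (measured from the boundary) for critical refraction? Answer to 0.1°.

At critical incidence the refracted ray runs along the interface (θ₂ = 90°), so sin θ_c = V₁/V₂.
θ_c = arcsin(0.592/2.328) = arcsin 0.2543 = 14.73°.
Measured from the interface: 90° − 14.73° = 75.27°.

75.3°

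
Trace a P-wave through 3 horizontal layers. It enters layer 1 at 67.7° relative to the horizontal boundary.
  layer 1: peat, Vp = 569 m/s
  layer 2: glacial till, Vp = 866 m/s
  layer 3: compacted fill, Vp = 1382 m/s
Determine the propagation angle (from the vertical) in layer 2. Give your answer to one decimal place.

From the normal: θ₁ = 90° − 67.7° = 22.3°.
Ray parameter p = sin 22.3° / 569 = 6.6688e-04 s/m.
sin θ_2 = p·V_2 = 6.6688e-04 × 866 = 0.5775.
θ_2 = arcsin 0.5775 = 35.28°.

35.3°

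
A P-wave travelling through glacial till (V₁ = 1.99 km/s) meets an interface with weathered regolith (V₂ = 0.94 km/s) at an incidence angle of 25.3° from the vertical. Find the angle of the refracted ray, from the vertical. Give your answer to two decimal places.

11.65°

Snell's law: sin θ₂ = (V₂/V₁)·sin θ₁ = (0.94/1.99)·sin 25.3° = 0.2019.
θ₂ = sin⁻¹(0.2019) = 11.65° (from vertical).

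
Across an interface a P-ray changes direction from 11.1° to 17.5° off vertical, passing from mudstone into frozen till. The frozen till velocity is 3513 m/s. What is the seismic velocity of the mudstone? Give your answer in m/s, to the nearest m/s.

2249 m/s

sin 11.1° = 0.1925; sin 17.5° = 0.3007.
V₁ = V₂·(sin θ₁/sin θ₂) = 3513·(0.1925/0.3007) = 2249.14 m/s.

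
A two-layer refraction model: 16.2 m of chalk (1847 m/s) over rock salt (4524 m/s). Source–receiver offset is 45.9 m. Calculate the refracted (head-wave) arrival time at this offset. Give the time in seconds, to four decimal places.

0.0262 s

t = x/V₂ + 2h·√(V₂²−V₁²)/(V₁V₂).
√(V₂²−V₁²) = √(4524²−1847²) = 4129.8 m/s; delay term = 2·16.2·4129.8/(1847·4524) = 0.01601 s.
t = 45.9/4524 + 0.01601 = 0.02616 s.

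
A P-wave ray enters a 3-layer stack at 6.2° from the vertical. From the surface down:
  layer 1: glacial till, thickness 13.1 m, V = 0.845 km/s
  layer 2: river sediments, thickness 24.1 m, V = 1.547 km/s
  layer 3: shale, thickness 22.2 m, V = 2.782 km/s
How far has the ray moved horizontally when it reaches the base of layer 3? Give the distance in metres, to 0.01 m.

14.73 m

Ray parameter p = sin 6.2° / 0.845 km/s = 1.2781e-01 s/km.
Layer 1: θ = 6.20°; offset = 13.1·tan 6.20° = 1.4231 m.
Layer 2: sin θ = p·1.547 = 0.1977 → θ = 11.40°; offset = 24.1·tan 11.40° = 4.8611 m.
Layer 3: sin θ = p·2.782 = 0.3556 → θ = 20.83°; offset = 22.2·tan 20.83° = 8.4455 m.
Summing the layer offsets gives 14.7297 m.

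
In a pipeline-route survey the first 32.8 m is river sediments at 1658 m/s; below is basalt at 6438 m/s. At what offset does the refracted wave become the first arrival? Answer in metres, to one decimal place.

θ_c = arcsin(1658/6438) = 14.92°, so cos θ_c = 0.9663 and tᵢ = 2h cos θ_c/V₁ = 0.0382 s.
At crossover x/V₁ = x/V₂ + tᵢ ⇒ x = tᵢ/(1/V₁ − 1/V₂) = 0.03823/(6.0314e-04 − 1.5533e-04) = 85.37 m.

85.4 m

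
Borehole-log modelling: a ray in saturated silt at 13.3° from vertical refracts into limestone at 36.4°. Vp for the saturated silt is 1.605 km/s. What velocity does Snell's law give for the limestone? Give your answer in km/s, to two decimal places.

4.14 km/s

Snell's law: sin 13.3°/V₁ = sin 36.4°/V₂.
V₂ = V₁·sin 36.4°/sin 13.3° = 1.605 × 2.5795 = 4.14 km/s.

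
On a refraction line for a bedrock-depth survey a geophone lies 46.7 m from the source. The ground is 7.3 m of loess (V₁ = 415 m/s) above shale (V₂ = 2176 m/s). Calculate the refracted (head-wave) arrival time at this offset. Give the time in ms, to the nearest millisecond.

θ_c = arcsin(V₁/V₂) = arcsin(415/2176) = 10.99°, cos θ_c = 0.9816.
Intercept time tᵢ = 2h cos θ_c / V₁ = 2·7.3·0.9816/415 = 0.03453 s.
t = x/V₂ + tᵢ = 46.7/2176 + 0.03453 = 0.05600 s.

56 ms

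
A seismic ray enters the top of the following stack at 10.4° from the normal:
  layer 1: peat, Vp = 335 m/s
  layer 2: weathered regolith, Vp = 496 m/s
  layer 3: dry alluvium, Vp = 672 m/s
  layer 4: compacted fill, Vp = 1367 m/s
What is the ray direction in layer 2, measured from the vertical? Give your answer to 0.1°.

Snell's law across each interface conserves sin θ / V, so sin θ_2 = V_2·sin θ₁/V₁.
sin θ_2 = 496 × sin 10.4° / 335 = 0.2673.
θ_2 = arcsin 0.2673 = 15.50°.

15.5°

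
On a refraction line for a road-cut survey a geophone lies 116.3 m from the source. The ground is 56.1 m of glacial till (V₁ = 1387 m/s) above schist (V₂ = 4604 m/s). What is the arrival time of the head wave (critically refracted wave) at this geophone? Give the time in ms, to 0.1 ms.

102.4 ms

t = x/V₂ + 2h·√(V₂²−V₁²)/(V₁V₂).
√(V₂²−V₁²) = √(4604²−1387²) = 4390.1 m/s; delay term = 2·56.1·4390.1/(1387·4604) = 0.07714 s.
t = 116.3/4604 + 0.07714 = 0.10240 s.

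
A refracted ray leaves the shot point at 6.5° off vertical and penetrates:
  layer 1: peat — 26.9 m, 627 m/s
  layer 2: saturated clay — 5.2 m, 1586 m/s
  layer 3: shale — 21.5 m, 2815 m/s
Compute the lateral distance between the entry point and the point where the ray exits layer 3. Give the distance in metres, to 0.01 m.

17.31 m

Apply Snell's law at each interface; in layer i the horizontal offset is hᵢ·tan θᵢ.
Layer 1: θ = 6.50°; offset = 26.9·tan 6.50° = 3.0649 m.
Layer 2: sin θ = 1586·sin 6.5°/627 = 0.2863, θ = 16.64°; offset = 5.2·tan 16.64° = 1.5541 m.
Layer 3: sin θ = 2815·sin 6.5°/627 = 0.5082, θ = 30.55°; offset = 21.5·tan 30.55° = 12.6881 m.
Total horizontal offset = 17.3071 m.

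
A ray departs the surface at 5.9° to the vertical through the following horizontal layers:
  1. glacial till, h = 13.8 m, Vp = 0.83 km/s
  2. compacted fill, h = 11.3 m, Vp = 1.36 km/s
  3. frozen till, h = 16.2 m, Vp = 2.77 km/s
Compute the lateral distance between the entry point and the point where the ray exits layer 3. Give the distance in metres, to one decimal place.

Apply Snell's law at each interface; in layer i the horizontal offset is hᵢ·tan θᵢ.
Layer 1: θ = 5.90°; offset = 13.8·tan 5.90° = 1.426 m.
Layer 2: sin θ = 1.36·sin 5.9°/0.83 = 0.1684, θ = 9.70°; offset = 11.3·tan 9.70° = 1.931 m.
Layer 3: sin θ = 2.77·sin 5.9°/0.83 = 0.3431, θ = 20.06°; offset = 16.2·tan 20.06° = 5.917 m.
Σ offsets = 9.273 m.

9.3 m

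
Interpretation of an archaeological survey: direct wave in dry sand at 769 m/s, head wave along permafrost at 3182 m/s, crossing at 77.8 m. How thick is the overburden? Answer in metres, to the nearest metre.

h = (x_cross/2)·√((V₂−V₁)/(V₂+V₁)).
(V₂−V₁)/(V₂+V₁) = (3182−769)/(3182+769) = 0.6107; √ = 0.7815.
h = (77.8/2)·0.7815 = 30.40 m.

30 m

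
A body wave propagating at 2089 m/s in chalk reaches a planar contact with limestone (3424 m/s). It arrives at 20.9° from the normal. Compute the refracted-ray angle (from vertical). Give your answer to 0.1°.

Snell's law: sin θ₂ = (V₂/V₁)·sin θ₁ = (3424/2089)·sin 20.9° = 0.5847.
θ₂ = sin⁻¹(0.5847) = 35.78° (from vertical).

35.8°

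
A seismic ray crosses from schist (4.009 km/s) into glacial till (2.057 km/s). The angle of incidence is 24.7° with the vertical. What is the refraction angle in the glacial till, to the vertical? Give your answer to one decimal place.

12.4°

sin θ₁/V₁ = sin θ₂/V₂ ⇒ sin θ₂ = 2.057·sin 24.7°/4.009 = 2.057·0.4179/4.009 = 0.2144.
θ₂ = arcsin 0.2144 = 12.38° from the normal.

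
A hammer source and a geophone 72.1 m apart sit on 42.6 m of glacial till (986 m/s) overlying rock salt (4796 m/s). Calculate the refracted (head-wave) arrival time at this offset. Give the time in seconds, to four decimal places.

t = x/V₂ + 2h·√(V₂²−V₁²)/(V₁V₂).
√(V₂²−V₁²) = √(4796²−986²) = 4693.6 m/s; delay term = 2·42.6·4693.6/(986·4796) = 0.08456 s.
t = 72.1/4796 + 0.08456 = 0.09960 s.

0.0996 s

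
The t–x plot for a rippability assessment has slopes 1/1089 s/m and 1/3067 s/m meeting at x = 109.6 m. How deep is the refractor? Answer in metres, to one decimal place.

h = (x_cross/2)·√((V₂−V₁)/(V₂+V₁)).
(V₂−V₁)/(V₂+V₁) = (3067−1089)/(3067+1089) = 0.4759; √ = 0.6899.
h = (109.6/2)·0.6899 = 37.81 m.

37.8 m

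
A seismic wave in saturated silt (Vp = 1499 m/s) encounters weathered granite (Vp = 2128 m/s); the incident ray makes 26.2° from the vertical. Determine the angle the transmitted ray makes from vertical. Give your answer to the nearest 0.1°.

38.8°

Snell's law: sin θ₂ = (V₂/V₁)·sin θ₁ = (2128/1499)·sin 26.2° = 0.6268.
θ₂ = sin⁻¹(0.6268) = 38.81° (from vertical).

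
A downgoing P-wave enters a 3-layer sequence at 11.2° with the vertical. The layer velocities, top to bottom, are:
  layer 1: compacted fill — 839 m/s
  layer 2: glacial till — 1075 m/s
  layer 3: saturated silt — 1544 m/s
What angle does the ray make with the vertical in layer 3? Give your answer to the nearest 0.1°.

Snell's law across each interface conserves sin θ / V, so sin θ_3 = V_3·sin θ₁/V₁.
sin θ_3 = 1544 × sin 11.2° / 839 = 0.3574.
θ_3 = arcsin 0.3574 = 20.94°.

20.9°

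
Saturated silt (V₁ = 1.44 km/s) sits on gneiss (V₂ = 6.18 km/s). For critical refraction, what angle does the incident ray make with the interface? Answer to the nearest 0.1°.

76.5°

At critical incidence the refracted ray runs along the interface (θ₂ = 90°), so sin θ_c = V₁/V₂.
θ_c = arcsin(1.44/6.18) = arcsin 0.2330 = 13.47°.
Measured from the interface: 90° − 13.47° = 76.53°.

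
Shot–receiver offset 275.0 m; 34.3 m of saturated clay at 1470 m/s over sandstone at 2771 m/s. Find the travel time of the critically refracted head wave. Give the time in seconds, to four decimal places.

0.1388 s

t = x/V₂ + 2h·√(V₂²−V₁²)/(V₁V₂).
√(V₂²−V₁²) = √(2771²−1470²) = 2348.9 m/s; delay term = 2·34.3·2348.9/(1470·2771) = 0.03956 s.
t = 275.0/2771 + 0.03956 = 0.13880 s.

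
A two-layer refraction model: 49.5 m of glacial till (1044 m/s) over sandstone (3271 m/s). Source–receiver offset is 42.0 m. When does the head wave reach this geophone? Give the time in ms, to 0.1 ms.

t = x/V₂ + 2h·√(V₂²−V₁²)/(V₁V₂).
√(V₂²−V₁²) = √(3271²−1044²) = 3099.9 m/s; delay term = 2·49.5·3099.9/(1044·3271) = 0.08987 s.
t = 42.0/3271 + 0.08987 = 0.10271 s.

102.7 ms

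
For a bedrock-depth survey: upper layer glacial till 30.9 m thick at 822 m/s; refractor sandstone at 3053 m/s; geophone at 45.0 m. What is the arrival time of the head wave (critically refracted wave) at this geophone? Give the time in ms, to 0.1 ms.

t = x/V₂ + 2h·√(V₂²−V₁²)/(V₁V₂).
√(V₂²−V₁²) = √(3053²−822²) = 2940.3 m/s; delay term = 2·30.9·2940.3/(822·3053) = 0.07241 s.
t = 45.0/3053 + 0.07241 = 0.08715 s.

87.1 ms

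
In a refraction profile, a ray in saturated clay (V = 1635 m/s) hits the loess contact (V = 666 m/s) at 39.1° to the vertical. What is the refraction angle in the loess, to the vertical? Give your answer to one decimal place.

14.9°

Snell's law: sin θ₂ = (V₂/V₁)·sin θ₁ = (666/1635)·sin 39.1° = 0.2569.
θ₂ = sin⁻¹(0.2569) = 14.89° (from vertical).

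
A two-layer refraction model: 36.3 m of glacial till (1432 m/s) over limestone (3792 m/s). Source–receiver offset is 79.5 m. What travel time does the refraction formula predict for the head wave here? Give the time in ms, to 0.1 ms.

t = x/V₂ + 2h·√(V₂²−V₁²)/(V₁V₂).
√(V₂²−V₁²) = √(3792²−1432²) = 3511.2 m/s; delay term = 2·36.3·3511.2/(1432·3792) = 0.04694 s.
t = 79.5/3792 + 0.04694 = 0.06791 s.

67.9 ms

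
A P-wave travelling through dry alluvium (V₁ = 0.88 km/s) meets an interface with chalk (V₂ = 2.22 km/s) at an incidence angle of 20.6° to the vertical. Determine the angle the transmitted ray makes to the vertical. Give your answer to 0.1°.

Snell's law: sin θ₂ = (V₂/V₁)·sin θ₁ = (2.22/0.88)·sin 20.6° = 0.8876.
θ₂ = arcsin 0.8876 = 62.57° from the normal.

62.6°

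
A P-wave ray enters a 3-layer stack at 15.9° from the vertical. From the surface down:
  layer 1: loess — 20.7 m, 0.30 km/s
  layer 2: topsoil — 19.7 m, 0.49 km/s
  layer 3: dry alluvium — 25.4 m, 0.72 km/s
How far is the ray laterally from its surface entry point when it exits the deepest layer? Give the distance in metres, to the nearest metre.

38 m

p = sin θ₁/V₁ = sin 15.9°/0.30 = 9.1320e-01 s/km is conserved through the stack.
Layer 1: θ = 15.90°; offset = 20.7·tan 15.90° = 5.897 m.
Layer 2: sin θ = p·0.49 = 0.4475 → θ = 26.58°; offset = 19.7·tan 26.58° = 9.857 m.
Layer 3: sin θ = p·0.72 = 0.6575 → θ = 41.11°; offset = 25.4·tan 41.11° = 22.165 m.
Total horizontal offset = 37.919 m.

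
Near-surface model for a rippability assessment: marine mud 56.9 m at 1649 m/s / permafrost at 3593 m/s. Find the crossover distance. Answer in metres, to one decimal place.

x_cross = 2h·√((V₂+V₁)/(V₂−V₁)).
(V₂+V₁)/(V₂−V₁) = (3593+1649)/(3593−1649) = 2.6965; √ = 1.6421.
x_cross = 2·56.9·1.6421 = 186.87 m.

186.9 m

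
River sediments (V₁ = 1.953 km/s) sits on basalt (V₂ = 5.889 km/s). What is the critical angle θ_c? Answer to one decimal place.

19.4°

Critical incidence: sin θ_c = V₁/V₂ = 1.953/5.889 = 0.3316.
θ_c = arcsin 0.3316 = 19.37°.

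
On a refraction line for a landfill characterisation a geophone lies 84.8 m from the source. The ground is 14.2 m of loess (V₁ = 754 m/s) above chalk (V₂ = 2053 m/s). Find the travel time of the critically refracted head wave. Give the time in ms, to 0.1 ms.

76.3 ms

θ_c = arcsin(V₁/V₂) = arcsin(754/2053) = 21.55°, cos θ_c = 0.9301.
Intercept time tᵢ = 2h cos θ_c / V₁ = 2·14.2·0.9301/754 = 0.03503 s.
t = x/V₂ + tᵢ = 84.8/2053 + 0.03503 = 0.07634 s.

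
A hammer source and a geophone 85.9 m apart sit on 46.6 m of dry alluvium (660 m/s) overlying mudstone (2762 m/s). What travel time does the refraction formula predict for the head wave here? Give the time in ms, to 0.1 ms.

t = x/V₂ + 2h·√(V₂²−V₁²)/(V₁V₂).
√(V₂²−V₁²) = √(2762²−660²) = 2682.0 m/s; delay term = 2·46.6·2682.0/(660·2762) = 0.13712 s.
t = 85.9/2762 + 0.13712 = 0.16822 s.

168.2 ms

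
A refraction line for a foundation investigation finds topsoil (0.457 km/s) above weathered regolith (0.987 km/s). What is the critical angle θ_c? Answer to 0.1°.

At critical incidence the refracted ray runs along the interface (θ₂ = 90°), so sin θ_c = V₁/V₂.
θ_c = arcsin(0.457/0.987) = arcsin 0.4630 = 27.58°.

27.6°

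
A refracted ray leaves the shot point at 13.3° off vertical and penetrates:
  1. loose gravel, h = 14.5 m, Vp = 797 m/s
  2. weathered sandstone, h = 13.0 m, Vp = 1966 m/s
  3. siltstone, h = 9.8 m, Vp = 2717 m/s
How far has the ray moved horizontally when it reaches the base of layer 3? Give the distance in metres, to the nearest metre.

25 m

Apply Snell's law at each interface; in layer i the horizontal offset is hᵢ·tan θᵢ.
Layer 1: θ = 13.30°; offset = 14.5·tan 13.30° = 3.428 m.
Layer 2: sin θ = 1966·sin 13.3°/797 = 0.5675, θ = 34.57°; offset = 13.0·tan 34.57° = 8.960 m.
Layer 3: sin θ = 2717·sin 13.3°/797 = 0.7842, θ = 51.65°; offset = 9.8·tan 51.65° = 12.387 m.
Σ offsets = 24.774 m.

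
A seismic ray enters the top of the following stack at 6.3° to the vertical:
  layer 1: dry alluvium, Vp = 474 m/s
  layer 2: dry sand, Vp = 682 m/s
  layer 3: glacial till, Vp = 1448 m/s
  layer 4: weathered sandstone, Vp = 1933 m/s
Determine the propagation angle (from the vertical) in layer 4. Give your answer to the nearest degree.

27°

Snell's law across each interface conserves sin θ / V, so sin θ_4 = V_4·sin θ₁/V₁.
sin θ_4 = 1933 × sin 6.3° / 474 = 0.4475.
θ_4 = 26.58° from the vertical.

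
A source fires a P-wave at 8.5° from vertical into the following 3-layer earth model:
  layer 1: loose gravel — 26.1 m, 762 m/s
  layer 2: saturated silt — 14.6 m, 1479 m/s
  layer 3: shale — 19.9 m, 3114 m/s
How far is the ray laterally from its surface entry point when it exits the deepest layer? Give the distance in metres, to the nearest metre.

23 m

Ray parameter p = sin 8.5° / 762 m/s = 1.9398e-04 s/m.
Layer 1: θ = 8.50°; offset = 26.1·tan 8.50° = 3.901 m.
Layer 2: sin θ = p·1479 = 0.2869 → θ = 16.67°; offset = 14.6·tan 16.67° = 4.372 m.
Layer 3: sin θ = p·3114 = 0.6040 → θ = 37.16°; offset = 19.9·tan 37.16° = 15.083 m.
Total horizontal offset = 23.356 m.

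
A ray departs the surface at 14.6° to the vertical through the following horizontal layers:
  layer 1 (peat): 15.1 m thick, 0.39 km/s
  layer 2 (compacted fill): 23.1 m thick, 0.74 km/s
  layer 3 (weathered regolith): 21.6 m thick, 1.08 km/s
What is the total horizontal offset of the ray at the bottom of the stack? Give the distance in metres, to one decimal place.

37.6 m

Apply Snell's law at each interface; in layer i the horizontal offset is hᵢ·tan θᵢ.
Layer 1: θ = 14.60°; offset = 15.1·tan 14.60° = 3.933 m.
Layer 2: sin θ = 0.74·sin 14.6°/0.39 = 0.4783, θ = 28.57°; offset = 23.1·tan 28.57° = 12.581 m.
Layer 3: sin θ = 1.08·sin 14.6°/0.39 = 0.6980, θ = 44.27°; offset = 21.6·tan 44.27° = 21.056 m.
Σ offsets = 37.570 m.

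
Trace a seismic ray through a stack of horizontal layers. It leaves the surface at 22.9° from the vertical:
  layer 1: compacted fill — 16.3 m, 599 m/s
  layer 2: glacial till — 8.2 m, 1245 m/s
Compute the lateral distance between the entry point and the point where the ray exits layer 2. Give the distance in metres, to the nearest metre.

p = sin θ₁/V₁ = sin 22.9°/599 = 6.4962e-04 s/m is conserved through the stack.
Layer 1: θ = 22.90°; offset = 16.3·tan 22.90° = 6.885 m.
Layer 2: sin θ = p·1245 = 0.8088 → θ = 53.98°; offset = 8.2·tan 53.98° = 11.277 m.
Σ offsets = 18.162 m.

18 m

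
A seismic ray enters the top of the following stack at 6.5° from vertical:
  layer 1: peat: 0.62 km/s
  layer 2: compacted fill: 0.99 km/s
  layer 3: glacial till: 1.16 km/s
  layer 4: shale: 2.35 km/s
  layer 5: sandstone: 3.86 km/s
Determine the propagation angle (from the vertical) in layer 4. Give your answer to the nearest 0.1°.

Ray parameter p = sin 6.5° / 0.62 = 1.8259e-01 s/km.
sin θ_4 = p·V_4 = 1.8259e-01 × 2.35 = 0.4291.
θ_4 = 25.41° from the vertical.

25.4°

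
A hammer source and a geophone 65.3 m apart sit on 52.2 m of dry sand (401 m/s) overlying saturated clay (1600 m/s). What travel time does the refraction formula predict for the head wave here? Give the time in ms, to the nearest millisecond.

293 ms

θ_c = arcsin(V₁/V₂) = arcsin(401/1600) = 14.51°, cos θ_c = 0.9681.
Intercept time tᵢ = 2h cos θ_c / V₁ = 2·52.2·0.9681/401 = 0.25204 s.
t = x/V₂ + tᵢ = 65.3/1600 + 0.25204 = 0.29285 s.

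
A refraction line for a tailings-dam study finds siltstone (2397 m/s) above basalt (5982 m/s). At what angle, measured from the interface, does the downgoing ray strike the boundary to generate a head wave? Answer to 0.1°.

Critical incidence: sin θ_c = V₁/V₂ = 2397/5982 = 0.4007.
θ_c = arcsin 0.4007 = 23.62°.
Measured from the interface: 90° − 23.62° = 66.38°.

66.4°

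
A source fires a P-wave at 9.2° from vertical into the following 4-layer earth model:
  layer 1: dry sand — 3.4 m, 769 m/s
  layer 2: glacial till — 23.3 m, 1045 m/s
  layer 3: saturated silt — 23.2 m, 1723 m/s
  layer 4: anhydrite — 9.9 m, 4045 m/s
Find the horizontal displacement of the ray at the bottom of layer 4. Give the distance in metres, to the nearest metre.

30 m

Apply Snell's law at each interface; in layer i the horizontal offset is hᵢ·tan θᵢ.
Layer 1: θ = 9.20°; offset = 3.4·tan 9.20° = 0.551 m.
Layer 2: sin θ = 1045·sin 9.2°/769 = 0.2173, θ = 12.55°; offset = 23.3·tan 12.55° = 5.186 m.
Layer 3: sin θ = 1723·sin 9.2°/769 = 0.3582, θ = 20.99°; offset = 23.2·tan 20.99° = 8.902 m.
Layer 4: sin θ = 4045·sin 9.2°/769 = 0.8410, θ = 57.24°; offset = 9.9·tan 57.24° = 15.388 m.
Σ offsets = 30.026 m.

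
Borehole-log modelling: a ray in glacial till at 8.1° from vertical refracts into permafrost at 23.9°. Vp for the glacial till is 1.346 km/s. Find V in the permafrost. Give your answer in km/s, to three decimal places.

Snell's law: sin 8.1°/V₁ = sin 23.9°/V₂.
V₂ = V₁·sin 23.9°/sin 8.1° = 1.346 × 2.8754 = 3.870 km/s.

3.870 km/s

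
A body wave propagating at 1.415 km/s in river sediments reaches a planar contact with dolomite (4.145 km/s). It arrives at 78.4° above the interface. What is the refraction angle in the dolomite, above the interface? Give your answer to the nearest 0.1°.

53.9°

Convert to the normal: θ₁ = 90° − 78.4° = 11.6°.
Snell's law: sin θ₂ = (V₂/V₁)·sin θ₁ = (4.145/1.415)·sin 11.6° = 0.5890.
θ₂ = arcsin 0.5890 = 36.09° from the normal.
From the interface: 90° − 36.09° = 53.91°.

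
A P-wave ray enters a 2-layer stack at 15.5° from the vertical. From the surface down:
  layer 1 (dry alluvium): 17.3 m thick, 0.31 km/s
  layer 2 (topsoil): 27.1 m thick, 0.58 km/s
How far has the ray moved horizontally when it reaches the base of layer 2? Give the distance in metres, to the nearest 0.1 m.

20.4 m

p = sin θ₁/V₁ = sin 15.5°/0.31 = 8.6206e-01 s/km is conserved through the stack.
Layer 1: θ = 15.50°; offset = 17.3·tan 15.50° = 4.798 m.
Layer 2: sin θ = p·0.58 = 0.5000 → θ = 30.00°; offset = 27.1·tan 30.00° = 15.646 m.
Σ offsets = 20.444 m.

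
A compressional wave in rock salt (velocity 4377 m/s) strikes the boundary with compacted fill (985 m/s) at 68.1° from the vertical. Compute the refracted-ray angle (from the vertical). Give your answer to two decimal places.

12.05°

sin θ₁/V₁ = sin θ₂/V₂ ⇒ sin θ₂ = 985·sin 68.1°/4377 = 985·0.9278/4377 = 0.2088.
θ₂ = sin⁻¹(0.2088) = 12.05° (from vertical).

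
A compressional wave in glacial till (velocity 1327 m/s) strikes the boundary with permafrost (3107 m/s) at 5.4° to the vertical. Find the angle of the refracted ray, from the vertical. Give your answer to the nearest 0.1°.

12.7°

Snell's law: sin θ₂ = (V₂/V₁)·sin θ₁ = (3107/1327)·sin 5.4° = 0.2203.
θ₂ = arcsin 0.2203 = 12.73° from the normal.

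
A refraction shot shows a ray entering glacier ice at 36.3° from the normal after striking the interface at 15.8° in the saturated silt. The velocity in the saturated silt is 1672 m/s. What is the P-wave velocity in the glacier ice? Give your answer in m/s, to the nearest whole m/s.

Snell's law: sin 15.8°/V₁ = sin 36.3°/V₂.
V₂ = V₁·sin 36.3°/sin 15.8° = 1672 × 2.1743 = 3635.39 m/s.

3635 m/s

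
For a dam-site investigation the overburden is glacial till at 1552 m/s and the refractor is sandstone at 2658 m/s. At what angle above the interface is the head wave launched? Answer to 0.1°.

Critical incidence: sin θ_c = V₁/V₂ = 1552/2658 = 0.5839.
θ_c = arcsin 0.5839 = 35.73°.
Measured from the interface: 90° − 35.73° = 54.27°.

54.3°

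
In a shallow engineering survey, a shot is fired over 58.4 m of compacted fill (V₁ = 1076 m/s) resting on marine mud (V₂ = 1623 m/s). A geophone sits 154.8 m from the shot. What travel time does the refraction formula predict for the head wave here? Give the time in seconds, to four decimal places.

0.1766 s

t = x/V₂ + 2h·√(V₂²−V₁²)/(V₁V₂).
√(V₂²−V₁²) = √(1623²−1076²) = 1215.1 m/s; delay term = 2·58.4·1215.1/(1076·1623) = 0.08127 s.
t = 154.8/1623 + 0.08127 = 0.17664 s.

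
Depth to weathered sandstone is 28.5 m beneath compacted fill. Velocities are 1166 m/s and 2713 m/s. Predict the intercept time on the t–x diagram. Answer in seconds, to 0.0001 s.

0.0441 s

tᵢ = 2h·√(V₂²−V₁²)/(V₁V₂).
√(V₂²−V₁²) = √(2713²−1166²) = 2449.7 m/s.
tᵢ = 2·28.5·2449.7/(1166·2713) = 0.04414 s.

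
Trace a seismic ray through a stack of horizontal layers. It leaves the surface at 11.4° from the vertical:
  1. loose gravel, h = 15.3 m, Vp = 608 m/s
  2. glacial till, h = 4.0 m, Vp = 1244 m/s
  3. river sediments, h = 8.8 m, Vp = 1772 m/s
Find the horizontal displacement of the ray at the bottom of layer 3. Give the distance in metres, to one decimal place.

Ray parameter p = sin 11.4° / 608 m/s = 3.2509e-04 s/m.
Layer 1: θ = 11.40°; offset = 15.3·tan 11.40° = 3.085 m.
Layer 2: sin θ = p·1244 = 0.4044 → θ = 23.85°; offset = 4.0·tan 23.85° = 1.769 m.
Layer 3: sin θ = p·1772 = 0.5761 → θ = 35.17°; offset = 8.8·tan 35.17° = 6.202 m.
Total horizontal offset = 11.056 m.

11.1 m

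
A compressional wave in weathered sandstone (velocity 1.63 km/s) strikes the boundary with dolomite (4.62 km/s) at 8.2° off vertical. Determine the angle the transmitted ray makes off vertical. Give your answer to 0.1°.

23.8°

Snell's law: sin θ₂ = (V₂/V₁)·sin θ₁ = (4.62/1.63)·sin 8.2° = 0.4043.
θ₂ = arcsin 0.4043 = 23.84° from the normal.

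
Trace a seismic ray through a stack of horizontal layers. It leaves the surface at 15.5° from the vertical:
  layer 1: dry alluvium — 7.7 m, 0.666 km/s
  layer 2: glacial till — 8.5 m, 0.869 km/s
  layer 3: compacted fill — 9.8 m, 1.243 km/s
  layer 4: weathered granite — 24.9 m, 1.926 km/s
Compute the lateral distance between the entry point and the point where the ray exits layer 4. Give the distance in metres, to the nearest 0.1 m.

Apply Snell's law at each interface; in layer i the horizontal offset is hᵢ·tan θᵢ.
Layer 1: θ = 15.50°; offset = 7.7·tan 15.50° = 2.135 m.
Layer 2: sin θ = 0.869·sin 15.5°/0.666 = 0.3487, θ = 20.41°; offset = 8.5·tan 20.41° = 3.162 m.
Layer 3: sin θ = 1.243·sin 15.5°/0.666 = 0.4988, θ = 29.92°; offset = 9.8·tan 29.92° = 5.639 m.
Layer 4: sin θ = 1.926·sin 15.5°/0.666 = 0.7728, θ = 50.61°; offset = 24.9·tan 50.61° = 30.323 m.
Summing the layer offsets gives 41.260 m.

41.3 m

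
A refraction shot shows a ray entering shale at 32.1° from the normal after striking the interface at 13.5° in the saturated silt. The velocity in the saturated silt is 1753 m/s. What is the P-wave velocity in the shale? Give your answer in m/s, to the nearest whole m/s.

Snell's law: sin 13.5°/V₁ = sin 32.1°/V₂.
V₂ = V₁·sin 32.1°/sin 13.5° = 1753 × 2.2763 = 3990.41 m/s.

3990 m/s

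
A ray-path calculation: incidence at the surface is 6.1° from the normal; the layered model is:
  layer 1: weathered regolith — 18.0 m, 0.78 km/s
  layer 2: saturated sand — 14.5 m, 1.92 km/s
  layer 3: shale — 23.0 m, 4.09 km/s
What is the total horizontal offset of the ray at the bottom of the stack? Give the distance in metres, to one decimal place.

21.3 m

Ray parameter p = sin 6.1° / 0.78 km/s = 1.3624e-01 s/km.
Layer 1: θ = 6.10°; offset = 18.0·tan 6.10° = 1.924 m.
Layer 2: sin θ = p·1.92 = 0.2616 → θ = 15.16°; offset = 14.5·tan 15.16° = 3.930 m.
Layer 3: sin θ = p·4.09 = 0.5572 → θ = 33.86°; offset = 23.0·tan 33.86° = 15.434 m.
Summing the layer offsets gives 21.287 m.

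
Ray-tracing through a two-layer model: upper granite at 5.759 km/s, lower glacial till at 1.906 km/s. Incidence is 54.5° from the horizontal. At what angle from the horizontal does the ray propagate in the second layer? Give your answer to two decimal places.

78.92°

Convert to the normal: θ₁ = 90° − 54.5° = 35.5°.
Snell's law: sin θ₂ = (V₂/V₁)·sin θ₁ = (1.906/5.759)·sin 35.5° = 0.1922.
θ₂ = sin⁻¹(0.1922) = 11.08° (from vertical).
From the interface: 90° − 11.08° = 78.92°.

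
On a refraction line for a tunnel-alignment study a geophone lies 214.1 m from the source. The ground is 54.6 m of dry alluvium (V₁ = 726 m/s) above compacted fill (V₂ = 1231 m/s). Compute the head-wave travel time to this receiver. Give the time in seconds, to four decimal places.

t = x/V₂ + 2h·√(V₂²−V₁²)/(V₁V₂).
√(V₂²−V₁²) = √(1231²−726²) = 994.1 m/s; delay term = 2·54.6·994.1/(726·1231) = 0.12147 s.
t = 214.1/1231 + 0.12147 = 0.29539 s.

0.2954 s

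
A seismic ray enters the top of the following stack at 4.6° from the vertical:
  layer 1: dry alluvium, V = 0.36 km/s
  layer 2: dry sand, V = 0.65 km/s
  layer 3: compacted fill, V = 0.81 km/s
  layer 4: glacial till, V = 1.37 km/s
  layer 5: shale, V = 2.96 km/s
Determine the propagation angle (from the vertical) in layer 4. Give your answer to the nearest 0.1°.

Snell's law across each interface conserves sin θ / V, so sin θ_4 = V_4·sin θ₁/V₁.
sin θ_4 = 1.37 × sin 4.6° / 0.36 = 0.3052.
θ_4 = 17.77° from the vertical.

17.8°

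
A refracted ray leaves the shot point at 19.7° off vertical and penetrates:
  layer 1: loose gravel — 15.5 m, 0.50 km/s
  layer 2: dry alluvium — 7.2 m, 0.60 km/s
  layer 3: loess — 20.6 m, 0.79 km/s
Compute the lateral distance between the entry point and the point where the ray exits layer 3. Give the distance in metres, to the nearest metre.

p = sin θ₁/V₁ = sin 19.7°/0.50 = 6.7419e-01 s/km is conserved through the stack.
Layer 1: θ = 19.70°; offset = 15.5·tan 19.70° = 5.550 m.
Layer 2: sin θ = p·0.60 = 0.4045 → θ = 23.86°; offset = 7.2·tan 23.86° = 3.185 m.
Layer 3: sin θ = p·0.79 = 0.5326 → θ = 32.18°; offset = 20.6·tan 32.18° = 12.963 m.
Total horizontal offset = 21.698 m.

22 m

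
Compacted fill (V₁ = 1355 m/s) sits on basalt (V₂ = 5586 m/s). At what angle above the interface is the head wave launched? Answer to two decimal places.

At critical incidence the refracted ray runs along the interface (θ₂ = 90°), so sin θ_c = V₁/V₂.
θ_c = arcsin(1355/5586) = arcsin 0.2426 = 14.04°.
Measured from the interface: 90° − 14.04° = 75.96°.

75.96°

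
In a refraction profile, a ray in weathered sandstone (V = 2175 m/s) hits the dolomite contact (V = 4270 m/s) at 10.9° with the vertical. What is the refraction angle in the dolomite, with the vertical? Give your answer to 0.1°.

sin θ₁/V₁ = sin θ₂/V₂ ⇒ sin θ₂ = 4270·sin 10.9°/2175 = 4270·0.1891/2175 = 0.3712.
θ₂ = sin⁻¹(0.3712) = 21.79° (from vertical).

21.8°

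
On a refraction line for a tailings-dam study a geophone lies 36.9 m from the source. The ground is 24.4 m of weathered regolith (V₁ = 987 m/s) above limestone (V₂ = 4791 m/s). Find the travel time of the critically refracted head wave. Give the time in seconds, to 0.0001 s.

θ_c = arcsin(V₁/V₂) = arcsin(987/4791) = 11.89°, cos θ_c = 0.9785.
Intercept time tᵢ = 2h cos θ_c / V₁ = 2·24.4·0.9785/987 = 0.04838 s.
t = x/V₂ + tᵢ = 36.9/4791 + 0.04838 = 0.05608 s.

0.0561 s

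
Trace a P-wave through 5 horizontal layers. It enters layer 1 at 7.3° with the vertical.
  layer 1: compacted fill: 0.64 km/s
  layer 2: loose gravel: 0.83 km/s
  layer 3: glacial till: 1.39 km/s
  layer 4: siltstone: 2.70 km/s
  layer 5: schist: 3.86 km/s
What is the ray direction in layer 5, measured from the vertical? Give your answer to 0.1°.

50.0°

Snell's law across each interface conserves sin θ / V, so sin θ_5 = V_5·sin θ₁/V₁.
sin θ_5 = 3.86 × sin 7.3° / 0.64 = 0.7664.
θ_5 = 50.03° from the vertical.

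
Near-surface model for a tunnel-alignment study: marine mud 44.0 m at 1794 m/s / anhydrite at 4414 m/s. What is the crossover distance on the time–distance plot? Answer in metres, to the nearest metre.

x_cross = 2h·√((V₂+V₁)/(V₂−V₁)).
(V₂+V₁)/(V₂−V₁) = (4414+1794)/(4414−1794) = 2.3695; √ = 1.5393.
x_cross = 2·44.0·1.5393 = 135.46 m.

135 m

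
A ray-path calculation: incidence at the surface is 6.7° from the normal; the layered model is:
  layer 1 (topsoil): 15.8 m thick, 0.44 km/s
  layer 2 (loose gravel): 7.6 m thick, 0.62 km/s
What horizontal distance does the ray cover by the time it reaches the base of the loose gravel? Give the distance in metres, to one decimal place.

3.1 m

Apply Snell's law at each interface; in layer i the horizontal offset is hᵢ·tan θᵢ.
Layer 1: θ = 6.70°; offset = 15.8·tan 6.70° = 1.856 m.
Layer 2: sin θ = 0.62·sin 6.7°/0.44 = 0.1644, θ = 9.46°; offset = 7.6·tan 9.46° = 1.267 m.
Total horizontal offset = 3.123 m.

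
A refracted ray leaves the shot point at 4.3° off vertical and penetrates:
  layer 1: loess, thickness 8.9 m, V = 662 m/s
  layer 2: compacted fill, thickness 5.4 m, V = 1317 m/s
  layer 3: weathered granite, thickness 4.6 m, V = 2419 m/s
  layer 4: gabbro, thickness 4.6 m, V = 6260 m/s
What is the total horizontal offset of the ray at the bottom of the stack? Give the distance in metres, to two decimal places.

Apply Snell's law at each interface; in layer i the horizontal offset is hᵢ·tan θᵢ.
Layer 1: θ = 4.30°; offset = 8.9·tan 4.30° = 0.6692 m.
Layer 2: sin θ = 1317·sin 4.3°/662 = 0.1492, θ = 8.58°; offset = 5.4·tan 8.58° = 0.8146 m.
Layer 3: sin θ = 2419·sin 4.3°/662 = 0.2740, θ = 15.90°; offset = 4.6·tan 15.90° = 1.3104 m.
Layer 4: sin θ = 6260·sin 4.3°/662 = 0.7090, θ = 45.15°; offset = 4.6·tan 45.15° = 4.6249 m.
Total horizontal offset = 7.4191 m.

7.42 m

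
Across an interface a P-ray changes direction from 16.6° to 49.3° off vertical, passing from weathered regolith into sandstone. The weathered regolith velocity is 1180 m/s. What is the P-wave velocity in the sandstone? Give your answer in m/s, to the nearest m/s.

3131 m/s

Snell's law: sin 16.6°/V₁ = sin 49.3°/V₂.
V₂ = V₁·sin 49.3°/sin 16.6° = 1180 × 2.6537 = 3131.38 m/s.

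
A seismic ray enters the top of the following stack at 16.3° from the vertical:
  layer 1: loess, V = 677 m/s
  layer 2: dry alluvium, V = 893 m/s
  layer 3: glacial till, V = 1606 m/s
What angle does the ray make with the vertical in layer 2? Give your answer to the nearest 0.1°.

Ray parameter p = sin 16.3° / 677 = 4.1457e-04 s/m.
sin θ_2 = p·V_2 = 4.1457e-04 × 893 = 0.3702.
θ_2 = 21.73° from the vertical.

21.7°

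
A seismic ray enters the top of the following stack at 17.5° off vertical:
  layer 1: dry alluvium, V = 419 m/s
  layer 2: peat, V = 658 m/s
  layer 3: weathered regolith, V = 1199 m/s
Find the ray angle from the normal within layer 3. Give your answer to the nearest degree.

59°

Snell's law across each interface conserves sin θ / V, so sin θ_3 = V_3·sin θ₁/V₁.
sin θ_3 = 1199 × sin 17.5° / 419 = 0.8605.
θ_3 = 59.37° from the vertical.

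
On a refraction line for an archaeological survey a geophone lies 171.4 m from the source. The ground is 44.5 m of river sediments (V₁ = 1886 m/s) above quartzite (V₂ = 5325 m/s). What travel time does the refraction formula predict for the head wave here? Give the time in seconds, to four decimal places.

t = x/V₂ + 2h·√(V₂²−V₁²)/(V₁V₂).
√(V₂²−V₁²) = √(5325²−1886²) = 4979.8 m/s; delay term = 2·44.5·4979.8/(1886·5325) = 0.04413 s.
t = 171.4/5325 + 0.04413 = 0.07632 s.

0.0763 s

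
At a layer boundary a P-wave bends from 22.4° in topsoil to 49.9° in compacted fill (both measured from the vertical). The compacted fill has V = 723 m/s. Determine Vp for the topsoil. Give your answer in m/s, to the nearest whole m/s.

Snell's law: sin 22.4°/V₁ = sin 49.9°/V₂.
V₁ = V₂·sin 22.4°/sin 49.9° = 723 × 0.4982 = 360.19 m/s.

360 m/s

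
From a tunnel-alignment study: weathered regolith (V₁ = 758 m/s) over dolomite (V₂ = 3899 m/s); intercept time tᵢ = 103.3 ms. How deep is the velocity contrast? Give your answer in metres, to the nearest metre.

h = tᵢ·V₁·V₂ / (2·√(V₂²−V₁²)).
√(V₂²−V₁²) = √(3899² − 758²) = 3824.6 m/s.
h = 0.1033 s × 758 × 3899 / (2 × 3824.6) = 39.91 m.

40 m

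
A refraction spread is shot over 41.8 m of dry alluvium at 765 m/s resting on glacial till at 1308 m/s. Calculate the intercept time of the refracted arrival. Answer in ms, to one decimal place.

θ_c = arcsin(V₁/V₂) = arcsin(765/1308) = 35.79°; cos θ_c = 0.8111.
tᵢ = 2h·cos θ_c / V₁ = 2·41.8·0.8111 / 765 = 0.08864 s.

88.6 ms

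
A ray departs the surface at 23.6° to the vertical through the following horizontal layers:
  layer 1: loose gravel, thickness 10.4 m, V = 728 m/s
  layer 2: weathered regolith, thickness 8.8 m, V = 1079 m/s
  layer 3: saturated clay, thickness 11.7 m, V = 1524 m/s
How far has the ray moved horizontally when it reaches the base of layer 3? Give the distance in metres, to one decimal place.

Apply Snell's law at each interface; in layer i the horizontal offset is hᵢ·tan θᵢ.
Layer 1: θ = 23.60°; offset = 10.4·tan 23.60° = 4.544 m.
Layer 2: sin θ = 1079·sin 23.6°/728 = 0.5934, θ = 36.40°; offset = 8.8·tan 36.40° = 6.487 m.
Layer 3: sin θ = 1524·sin 23.6°/728 = 0.8381, θ = 56.94°; offset = 11.7·tan 56.94° = 17.975 m.
Σ offsets = 29.006 m.

29.0 m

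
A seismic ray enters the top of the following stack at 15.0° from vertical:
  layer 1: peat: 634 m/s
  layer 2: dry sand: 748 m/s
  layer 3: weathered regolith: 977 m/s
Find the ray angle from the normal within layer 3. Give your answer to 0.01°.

23.51°

Ray parameter p = sin 15.0° / 634 = 4.0823e-04 s/m.
sin θ_3 = p·V_3 = 4.0823e-04 × 977 = 0.3988.
θ_3 = 23.51° from the vertical.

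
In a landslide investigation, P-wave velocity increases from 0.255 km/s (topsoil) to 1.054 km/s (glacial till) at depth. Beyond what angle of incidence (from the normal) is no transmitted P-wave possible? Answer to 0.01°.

14.00°

At critical incidence the refracted ray runs along the interface (θ₂ = 90°), so sin θ_c = V₁/V₂.
θ_c = arcsin(0.255/1.054) = arcsin 0.2419 = 14.00°.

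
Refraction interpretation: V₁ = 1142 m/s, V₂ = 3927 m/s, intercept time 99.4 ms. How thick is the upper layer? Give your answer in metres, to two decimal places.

59.32 m

θ_c = arcsin(1142/3927) = 16.91°; cos θ_c = 0.9568.
tᵢ = 2h cos θ_c/V₁ ⇒ h = tᵢ·V₁/(2 cos θ_c) = 0.0994·1142/(2·0.9568) = 59.32 m.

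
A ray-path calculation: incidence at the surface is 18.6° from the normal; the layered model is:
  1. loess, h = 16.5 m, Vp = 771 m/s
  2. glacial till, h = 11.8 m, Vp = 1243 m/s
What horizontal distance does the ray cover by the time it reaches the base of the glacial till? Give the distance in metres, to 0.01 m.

Apply Snell's law at each interface; in layer i the horizontal offset is hᵢ·tan θᵢ.
Layer 1: θ = 18.60°; offset = 16.5·tan 18.60° = 5.5529 m.
Layer 2: sin θ = 1243·sin 18.6°/771 = 0.5142, θ = 30.95°; offset = 11.8·tan 30.95° = 7.0749 m.
Total horizontal offset = 12.6278 m.

12.63 m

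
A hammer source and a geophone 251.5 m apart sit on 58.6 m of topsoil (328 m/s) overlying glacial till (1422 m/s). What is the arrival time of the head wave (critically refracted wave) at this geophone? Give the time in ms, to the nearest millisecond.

θ_c = arcsin(V₁/V₂) = arcsin(328/1422) = 13.34°, cos θ_c = 0.9730.
Intercept time tᵢ = 2h cos θ_c / V₁ = 2·58.6·0.9730/328 = 0.34768 s.
t = x/V₂ + tᵢ = 251.5/1422 + 0.34768 = 0.52455 s.

525 ms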